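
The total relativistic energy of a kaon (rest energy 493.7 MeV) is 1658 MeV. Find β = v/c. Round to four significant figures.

0.9546

γ = E/(mc²) = 1658/493.7 = 3.3583.
β = √(1 − 1/γ²) = √(1 − 0.0886668) = √0.9113332 = 0.9546.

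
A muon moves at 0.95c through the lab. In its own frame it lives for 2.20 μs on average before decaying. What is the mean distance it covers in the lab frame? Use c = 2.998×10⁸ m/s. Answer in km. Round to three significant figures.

2.01 km

With β = 0.95, γ = 1/√(1 − 0.95²) = 1/√0.0975 = 3.2026.
Lab-frame lifetime: Δt = γτ = 3.2026 × 2.20 μs = 7.0457 μs.
Distance: d = vΔt = 0.95 × 2.998×10⁸ m/s × 7.0457×10^-6 s = 2010 m = 2.01 km.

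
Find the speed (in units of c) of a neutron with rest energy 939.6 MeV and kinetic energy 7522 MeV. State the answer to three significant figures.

K = (γ−1)mc², so γ = 1 + 7522/939.6 = 9.0055.
Then v/c = √(1 − γ⁻²) = √(1 − 0.0123306) = √0.9876694 = 0.994.

0.994c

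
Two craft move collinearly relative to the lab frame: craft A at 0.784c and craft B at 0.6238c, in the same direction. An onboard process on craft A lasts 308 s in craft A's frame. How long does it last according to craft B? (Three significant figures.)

324 s

The velocity of craft A relative to craft B is (0.784 − 0.6238)c / (1 − 0.784×0.6238) = 0.31354c; relative speed 0.31354c.
At |u| = 0.31354c, γ = (1 − 0.0983073)^(−1/2) = 1.0531.
Craft A's interval is proper; time dilation gives Δt_B = γΔτ = 1.0531 × 308 s = 324 s.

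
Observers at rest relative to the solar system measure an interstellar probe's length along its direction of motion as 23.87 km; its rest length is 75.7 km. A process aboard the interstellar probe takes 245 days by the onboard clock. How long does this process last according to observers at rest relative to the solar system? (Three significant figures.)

Length contraction gives γ = L₀/L = 75.7/23.87 = 3.17134.
Δt = γΔτ = 3.17134 × 245 = 777 days.

777 days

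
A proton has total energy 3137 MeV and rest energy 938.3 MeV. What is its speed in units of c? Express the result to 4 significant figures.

Total energy E = γmc² gives γ = 3137/938.3 = 3.3433.
Hence β = √(1 − 1/γ²) = √(1 − 0.0894642) = √0.9105358 = 0.9542.

0.9542c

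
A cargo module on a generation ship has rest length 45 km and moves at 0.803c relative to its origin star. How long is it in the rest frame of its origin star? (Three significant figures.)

Lorentz factor: γ = (1 − 0.644809)^(−1/2) = 1.6779.
Along the direction of motion the measured length is L₀/γ = 45/1.6779 = 26.8 km.

26.8 km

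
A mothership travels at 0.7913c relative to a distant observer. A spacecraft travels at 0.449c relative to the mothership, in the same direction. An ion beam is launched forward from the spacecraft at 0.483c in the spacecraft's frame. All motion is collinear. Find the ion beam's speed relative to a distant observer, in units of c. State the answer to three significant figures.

First combine the ion beam and spacecraft (S''→S'): u₁ = (0.483 + 0.449)/(1 + 0.483×0.449) = 0.932/1.216867 = 0.7659.
Then combine with the mothership (S'→S): u = (0.7659 + 0.7913)/(1 + 0.7659×0.7913) = 1.5572/1.60605667 = 0.96958.

0.970c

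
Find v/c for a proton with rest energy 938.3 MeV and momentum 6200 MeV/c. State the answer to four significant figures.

0.9887

pc/(mc²) = 6200/938.3 = 6.6077 = βγ = β/√(1−β²).
So β² = x²/(1 + x²) with x = 6.6077: x² = 43.6617, β² = 43.6617/44.6617 = 0.977609, β = 0.9887.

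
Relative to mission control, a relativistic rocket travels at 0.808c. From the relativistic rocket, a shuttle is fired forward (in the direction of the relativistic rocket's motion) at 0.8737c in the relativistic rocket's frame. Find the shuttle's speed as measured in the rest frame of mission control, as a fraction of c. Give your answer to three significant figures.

Relativistic velocity addition: u = (u' + v)/(1 + u'v/c²), with u' = 0.8737c and v = 0.808c.
Numerator: 0.8737 + 0.808 = 1.6817. Denominator: 1 + (0.8737)(0.808) = 1.7059496.
u = 1.6817/1.7059496 = 0.98579, so the speed is 0.986c.

0.986c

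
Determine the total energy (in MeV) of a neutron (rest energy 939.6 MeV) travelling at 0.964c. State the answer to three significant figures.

γ = 1/√(1 − β²) = 1/√(1 − 0.929296) = 1/√0.070704 = 1/0.265902 = 3.7608.
Total energy: E = γmc² = 3.7608 × 939.6 MeV = 3530 MeV.

3530 MeV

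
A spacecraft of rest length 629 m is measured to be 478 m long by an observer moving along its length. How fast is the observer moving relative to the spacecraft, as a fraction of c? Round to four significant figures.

0.6500c

Length contraction gives γ = L₀/L = 629/478 = 1.3159.
β = √(1 − 1/γ²) = √0.422497 = 0.6500.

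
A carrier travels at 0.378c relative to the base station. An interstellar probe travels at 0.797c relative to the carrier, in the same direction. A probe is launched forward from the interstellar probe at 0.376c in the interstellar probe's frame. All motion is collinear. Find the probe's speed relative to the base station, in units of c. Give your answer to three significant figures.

0.955c

First combine the probe and interstellar probe (S''→S'): u₁ = (0.376 + 0.797)/(1 + 0.376×0.797) = 1.173/1.299672 = 0.90254.
Then combine with the carrier (S'→S): u = (0.90254 + 0.378)/(1 + 0.90254×0.378) = 1.28054/1.34116012 = 0.9548.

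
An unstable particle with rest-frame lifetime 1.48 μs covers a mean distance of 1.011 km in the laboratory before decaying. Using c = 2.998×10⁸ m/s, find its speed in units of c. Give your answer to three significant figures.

0.916c

d = βγcτ ⇒ βγ = d/(cτ) = 1011 m / (443.704 m) = 2.2785.
β = (βγ)/√(1+(βγ)²) = 2.2785/√6.19156 = 0.916.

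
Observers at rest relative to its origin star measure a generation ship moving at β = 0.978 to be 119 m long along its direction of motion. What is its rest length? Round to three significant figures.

γ = 1/√(1 − β²) = 1/√(1 − 0.956484) = 1/√0.043516 = 4.7938.
Proper length: L₀ = γ·L = 4.7938 × 119 = 570 m.

570 m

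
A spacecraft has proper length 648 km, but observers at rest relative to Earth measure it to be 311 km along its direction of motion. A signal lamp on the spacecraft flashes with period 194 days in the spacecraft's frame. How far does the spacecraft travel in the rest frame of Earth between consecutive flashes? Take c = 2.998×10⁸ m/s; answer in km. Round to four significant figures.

9.186×10^12 km

γ = L₀/L = 648/311 = 2.0836.
β = √(1 − 1/γ²) = 0.8773. Lab-frame period = γτ = 2.0836×194 days = 404.22 days. Distance = βc × γτ = 0.8773 × 2.998×10⁸ m/s × 34924608 s = 9.1857×10^15 m = 9.186×10^12 km.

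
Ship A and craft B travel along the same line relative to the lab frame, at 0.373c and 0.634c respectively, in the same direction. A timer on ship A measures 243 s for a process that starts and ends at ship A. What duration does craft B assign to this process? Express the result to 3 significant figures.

Speed of ship A in craft B's frame: u = (v_A − v_B)/(1 − v_A v_B/c²) = (0.373 − 0.634)/(1 − 0.373×0.634) = −0.261/0.763518 = −0.34184; |u| = 0.34184c.
At |u| = 0.34184c, γ = (1 − 0.116855)^(−1/2) = 1.0641.
The clock on ship A records proper time, so craft B measures Δt = γΔτ = 1.0641 × 243 = 259 s.

259 s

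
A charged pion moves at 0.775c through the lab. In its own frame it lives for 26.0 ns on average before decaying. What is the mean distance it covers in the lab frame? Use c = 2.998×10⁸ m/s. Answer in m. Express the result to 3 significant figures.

9.56 m

β² = 0.600625, so γ = 1/√0.399375 = 1.5824.
Lab-frame lifetime: Δt = γτ = 1.5824 × 26.0 ns = 41.142 ns.
Distance: d = vΔt = 0.775 × 2.998×10⁸ m/s × 4.1142×10^-8 s = 9.56 m.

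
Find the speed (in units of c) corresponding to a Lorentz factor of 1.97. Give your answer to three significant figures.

β = √(1 − 1/γ²) = √(1 − 1/3.8809) = √0.742328 = 0.862.

0.862c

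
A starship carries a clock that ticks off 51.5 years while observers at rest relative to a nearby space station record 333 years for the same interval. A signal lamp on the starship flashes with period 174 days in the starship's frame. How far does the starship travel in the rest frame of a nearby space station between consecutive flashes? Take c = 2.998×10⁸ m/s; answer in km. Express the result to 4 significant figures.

2.879×10^13 km

The time-dilation ratio gives γ = 333/51.5 = 6.46602.
β = √(1 − 1/γ²) = 0.98797. Lab-frame period = γτ = 6.46602×174 days = 1125.1 days. Distance = βc × γτ = 0.98797 × 2.998×10⁸ m/s × 97208640 s = 2.8793×10^16 m = 2.879×10^13 km.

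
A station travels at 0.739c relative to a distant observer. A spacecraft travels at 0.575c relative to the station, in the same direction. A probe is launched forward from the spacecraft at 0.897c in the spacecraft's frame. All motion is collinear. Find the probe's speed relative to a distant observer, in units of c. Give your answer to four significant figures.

First combine the probe and spacecraft (S''→S'): u₁ = (0.897 + 0.575)/(1 + 0.897×0.575) = 1.472/1.515775 = 0.97112.
Then combine with the station (S'→S): u = (0.97112 + 0.739)/(1 + 0.97112×0.739) = 1.71012/1.71765768 = 0.99561.

0.9956c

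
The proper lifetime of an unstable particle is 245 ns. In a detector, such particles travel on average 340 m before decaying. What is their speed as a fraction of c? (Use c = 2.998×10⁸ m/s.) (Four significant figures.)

0.9775c

d = βγcτ ⇒ βγ = d/(cτ) = 340.0 m / (73.451 m) = 4.6289.
β = (βγ)/√(1+(βγ)²) = 4.6289/√22.4267 = 0.9775.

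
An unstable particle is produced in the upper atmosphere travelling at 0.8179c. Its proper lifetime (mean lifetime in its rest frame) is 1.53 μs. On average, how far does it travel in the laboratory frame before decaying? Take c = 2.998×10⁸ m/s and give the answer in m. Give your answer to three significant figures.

With β = 0.8179, γ = 1/√(1 − 0.8179²) = 1/√0.33103959 = 1.738.
Lab-frame lifetime: Δt = γτ = 1.738 × 1.53 μs = 2.6591 μs.
Distance: d = vΔt = 0.8179 × 2.998×10⁸ m/s × 2.6591×10^-6 s = 652 m.

652 m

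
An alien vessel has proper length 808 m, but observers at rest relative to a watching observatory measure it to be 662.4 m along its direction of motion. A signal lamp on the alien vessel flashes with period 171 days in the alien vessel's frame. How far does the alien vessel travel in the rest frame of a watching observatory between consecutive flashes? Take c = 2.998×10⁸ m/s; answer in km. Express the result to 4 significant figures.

Length contraction gives γ = L₀/L = 808/662.4 = 1.21981.
β = √(1 − 1/γ²) = 0.57265. Lab-frame period = γτ = 1.21981×171 days = 208.59 days. Distance = βc × γτ = 0.57265 × 2.998×10⁸ m/s × 18022176 s = 3.0941×10^15 m = 3.094×10^12 km.

3.094×10^12 km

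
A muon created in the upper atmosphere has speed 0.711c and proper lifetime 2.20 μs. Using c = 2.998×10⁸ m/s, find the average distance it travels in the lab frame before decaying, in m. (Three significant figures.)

667 m

With β = 0.711, γ = 1/√(1 − 0.711²) = 1/√0.494479 = 1.4221.
Lab-frame lifetime: Δt = γτ = 1.4221 × 2.20 μs = 3.1286 μs.
Distance: d = vΔt = 0.711 × 2.998×10⁸ m/s × 3.1286×10^-6 s = 667 m.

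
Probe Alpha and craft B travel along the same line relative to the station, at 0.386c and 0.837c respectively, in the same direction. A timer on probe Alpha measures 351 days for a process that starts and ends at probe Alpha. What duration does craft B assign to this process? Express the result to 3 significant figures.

471 days

The velocity of probe Alpha relative to craft B is (0.386 − 0.837)c / (1 − 0.386×0.837) = −0.66625c; relative speed 0.66625c.
At |u| = 0.66625c, γ = (1 − 0.443889)^(−1/2) = 1.341.
The clock on probe Alpha records proper time, so craft B measures Δt = γΔτ = 1.341 × 351 = 471 days.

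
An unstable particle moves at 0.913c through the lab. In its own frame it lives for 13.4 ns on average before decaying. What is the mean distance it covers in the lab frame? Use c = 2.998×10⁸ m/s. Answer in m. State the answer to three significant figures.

Lorentz factor: γ = (1 − 0.833569)^(−1/2) = 2.4512.
Lab-frame lifetime: Δt = γτ = 2.4512 × 13.4 ns = 32.846 ns.
Distance: d = vΔt = 0.913 × 2.998×10⁸ m/s × 3.2846×10^-8 s = 8.99 m.

8.99 m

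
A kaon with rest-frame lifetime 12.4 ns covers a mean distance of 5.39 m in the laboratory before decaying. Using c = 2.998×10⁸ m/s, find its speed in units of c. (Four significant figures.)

d = βγcτ ⇒ βγ = d/(cτ) = 5.390 m / (3.71752 m) = 1.4499.
β = (βγ)/√(1+(βγ)²) = 1.4499/√3.10221 = 0.8232.

0.8232c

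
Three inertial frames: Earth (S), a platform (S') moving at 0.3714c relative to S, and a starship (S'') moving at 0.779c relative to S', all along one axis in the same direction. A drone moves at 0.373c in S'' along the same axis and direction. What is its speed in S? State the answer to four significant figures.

First combine the drone and starship (S''→S'): u₁ = (0.373 + 0.779)/(1 + 0.373×0.779) = 1.152/1.290567 = 0.89263.
Then combine with the platform (S'→S): u = (0.89263 + 0.3714)/(1 + 0.89263×0.3714) = 1.26403/1.331522782 = 0.94931.

0.9493c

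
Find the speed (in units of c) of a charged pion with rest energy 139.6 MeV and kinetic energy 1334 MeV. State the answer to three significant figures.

K = (γ−1)mc², so γ = 1 + 1334/139.6 = 10.556.
Then v/c = √(1 − γ⁻²) = √(1 − 0.00897431) = √0.99102569 = 0.996.

0.996c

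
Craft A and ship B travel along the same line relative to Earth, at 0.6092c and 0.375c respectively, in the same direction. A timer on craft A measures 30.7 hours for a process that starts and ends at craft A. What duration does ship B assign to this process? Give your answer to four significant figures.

The velocity of craft A relative to ship B is (0.6092 − 0.375)c / (1 − 0.6092×0.375) = 0.30354c; relative speed 0.30354c.
At |u| = 0.30354c, γ = (1 − 0.0921365)^(−1/2) = 1.0495.
The clock on craft A records proper time, so ship B measures Δt = γΔτ = 1.0495 × 30.7 = 32.22 hours.

32.22 hours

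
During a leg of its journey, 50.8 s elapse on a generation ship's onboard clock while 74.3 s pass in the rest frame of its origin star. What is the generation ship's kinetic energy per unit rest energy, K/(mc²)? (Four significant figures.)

0.4626

The time-dilation ratio gives γ = 74.3/50.8 = 1.4626.
K/(mc²) = γ − 1 = 1.4626 − 1 = 0.4626.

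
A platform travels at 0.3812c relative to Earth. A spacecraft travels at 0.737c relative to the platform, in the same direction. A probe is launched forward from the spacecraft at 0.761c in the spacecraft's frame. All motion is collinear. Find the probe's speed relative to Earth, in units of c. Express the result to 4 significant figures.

0.9818c

Compose velocities in two stages. Stage 1 (into S'): u₁ = (0.761+0.737)/(1+0.761×0.737) = 0.95973.
Stage 2 (into S): u = (0.95973+0.3812)/(1+0.95973×0.3812) = 0.98176, so the speed is 0.9818c.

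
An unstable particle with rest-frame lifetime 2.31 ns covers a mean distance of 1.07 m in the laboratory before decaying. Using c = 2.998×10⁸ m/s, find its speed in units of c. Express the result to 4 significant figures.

d = βγcτ ⇒ βγ = d/(cτ) = 1.070 m / (0.692538 m) = 1.545.
β = (βγ)/√(1+(βγ)²) = 1.545/√3.38702 = 0.8395.

0.8395c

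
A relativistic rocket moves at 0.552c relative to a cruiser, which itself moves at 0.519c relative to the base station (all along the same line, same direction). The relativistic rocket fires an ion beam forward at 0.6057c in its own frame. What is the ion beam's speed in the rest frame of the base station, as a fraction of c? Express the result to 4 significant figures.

Compose velocities in two stages. Stage 1 (into S'): u₁ = (0.6057+0.552)/(1+0.6057×0.552) = 0.86762.
Stage 2 (into S): u = (0.86762+0.519)/(1+0.86762×0.519) = 0.9561, so the speed is 0.9561c.

0.9561c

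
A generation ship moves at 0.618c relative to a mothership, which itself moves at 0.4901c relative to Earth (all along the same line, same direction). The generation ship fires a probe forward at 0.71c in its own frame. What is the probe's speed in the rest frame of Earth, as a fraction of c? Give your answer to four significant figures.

0.9730c

First combine the probe and generation ship (S''→S'): u₁ = (0.71 + 0.618)/(1 + 0.71×0.618) = 1.328/1.43878 = 0.923.
Then combine with the mothership (S'→S): u = (0.923 + 0.4901)/(1 + 0.923×0.4901) = 1.4131/1.4523623 = 0.97297.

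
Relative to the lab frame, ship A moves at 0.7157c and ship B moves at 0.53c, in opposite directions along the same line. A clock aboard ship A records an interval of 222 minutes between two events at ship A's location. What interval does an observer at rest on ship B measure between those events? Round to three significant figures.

517 minutes

Speed of ship A in ship B's frame: u = (v_A + v_B)/(1 + v_A v_B/c²) = (0.7157 + 0.53)/(1 + 0.7157×0.53) = 1.2457/1.379321 = 0.90313; |u| = 0.90313c.
γ for this relative speed: γ = 1/√(1 − 0.815644) = 2.329.
The clock on ship A records proper time, so ship B measures Δt = γΔτ = 2.329 × 222 = 517 minutes.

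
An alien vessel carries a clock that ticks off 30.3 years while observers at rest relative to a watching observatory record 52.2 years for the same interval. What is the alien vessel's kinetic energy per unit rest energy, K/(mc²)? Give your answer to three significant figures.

The time-dilation ratio gives γ = 52.2/30.3 = 1.72277.
K/(mc²) = γ − 1 = 1.72277 − 1 = 0.723.

0.723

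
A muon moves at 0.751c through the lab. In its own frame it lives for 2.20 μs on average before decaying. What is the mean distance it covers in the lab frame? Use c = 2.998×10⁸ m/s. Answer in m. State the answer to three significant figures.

750 m

With β = 0.751, γ = 1/√(1 − 0.751²) = 1/√0.435999 = 1.5145.
Lab-frame lifetime: Δt = γτ = 1.5145 × 2.20 μs = 3.3319 μs.
Distance: d = vΔt = 0.751 × 2.998×10⁸ m/s × 3.3319×10^-6 s = 750 m.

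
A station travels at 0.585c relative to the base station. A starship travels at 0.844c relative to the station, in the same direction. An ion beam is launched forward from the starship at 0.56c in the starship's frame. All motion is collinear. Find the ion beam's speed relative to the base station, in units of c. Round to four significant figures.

0.9876c

Apply u = (u'+v)/(1+u'v) twice. Ion beam in the station frame: (0.56+0.844)/(1+0.56·0.844) = 1.404/1.47264 = 0.95339c.
That velocity, transformed to the rest frame of the base station: (0.95339+0.585)/(1+0.95339·0.585) = 1.53839/1.55773315 = 0.98758c.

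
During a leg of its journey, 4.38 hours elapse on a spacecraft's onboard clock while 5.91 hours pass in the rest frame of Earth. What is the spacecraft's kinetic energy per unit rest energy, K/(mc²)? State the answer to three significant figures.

γ = Δt/Δτ = 5.91/4.38 = 1.34932.
Since K = (γ−1)mc², K/(mc²) = 1.34932 − 1 = 0.349.

0.349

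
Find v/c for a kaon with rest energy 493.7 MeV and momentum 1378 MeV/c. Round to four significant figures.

0.9414

βγ = pc/(mc²) = 1378/493.7 = 2.7912.
Since γ² = 1 + (βγ)² = 8.7908, γ = √8.7908 = 2.96493, and β = (βγ)/γ = 2.7912/2.96493 = 0.9414.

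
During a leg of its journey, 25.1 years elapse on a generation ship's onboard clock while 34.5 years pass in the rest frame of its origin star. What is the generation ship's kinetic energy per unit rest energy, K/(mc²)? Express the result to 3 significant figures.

0.375

γ = Δt/Δτ = 34.5/25.1 = 1.3745.
Since K = (γ−1)mc², K/(mc²) = 1.3745 − 1 = 0.375.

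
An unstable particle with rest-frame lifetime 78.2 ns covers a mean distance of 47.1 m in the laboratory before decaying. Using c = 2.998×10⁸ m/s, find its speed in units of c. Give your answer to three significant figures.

d = βγcτ ⇒ βγ = d/(cτ) = 47.10 m / (23.44436 m) = 2.009.
β = (βγ)/√(1+(βγ)²) = 2.009/√5.03608 = 0.895.

0.895c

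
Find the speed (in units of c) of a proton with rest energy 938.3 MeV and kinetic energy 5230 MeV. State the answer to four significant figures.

K = (γ−1)mc², so γ = 1 + 5230/938.3 = 6.5739.
Then v/c = √(1 − γ⁻²) = √(1 − 0.0231395) = √0.9768605 = 0.9884.

0.9884c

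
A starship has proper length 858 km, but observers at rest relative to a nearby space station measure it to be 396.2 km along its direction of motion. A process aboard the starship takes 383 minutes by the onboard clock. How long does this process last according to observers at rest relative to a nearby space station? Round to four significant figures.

829.4 minutes

From L = L₀/γ: γ = 858/396.2 = 2.16557.
Δt = γΔτ = 2.16557 × 383 = 829.4 minutes.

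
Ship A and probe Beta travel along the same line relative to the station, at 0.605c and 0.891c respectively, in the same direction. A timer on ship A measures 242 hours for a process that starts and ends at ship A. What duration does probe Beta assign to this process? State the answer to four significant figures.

The velocity of ship A relative to probe Beta is (0.605 − 0.891)c / (1 − 0.605×0.891) = −0.62046c; relative speed 0.62046c.
γ for this relative speed: γ = 1/√(1 − 0.384971) = 1.2751.
Ship A's interval is proper; time dilation gives Δt_B = γΔτ = 1.2751 × 242 hours = 308.6 hours.

308.6 hours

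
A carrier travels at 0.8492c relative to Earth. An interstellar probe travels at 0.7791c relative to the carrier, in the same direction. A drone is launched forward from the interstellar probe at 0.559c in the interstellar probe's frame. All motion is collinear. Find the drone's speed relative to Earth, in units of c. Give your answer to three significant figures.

Compose velocities in two stages. Stage 1 (into S'): u₁ = (0.559+0.7791)/(1+0.559×0.7791) = 0.93214.
Stage 2 (into S): u = (0.93214+0.8492)/(1+0.93214×0.8492) = 0.99429, so the speed is 0.994c.

0.994c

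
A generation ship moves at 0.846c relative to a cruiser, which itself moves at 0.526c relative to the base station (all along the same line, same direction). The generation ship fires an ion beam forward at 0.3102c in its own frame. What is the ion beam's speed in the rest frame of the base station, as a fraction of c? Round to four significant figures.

First combine the ion beam and generation ship (S''→S'): u₁ = (0.3102 + 0.846)/(1 + 0.3102×0.846) = 1.1562/1.2624292 = 0.91585.
Then combine with the cruiser (S'→S): u = (0.91585 + 0.526)/(1 + 0.91585×0.526) = 1.44185/1.4817371 = 0.97308.

0.9731c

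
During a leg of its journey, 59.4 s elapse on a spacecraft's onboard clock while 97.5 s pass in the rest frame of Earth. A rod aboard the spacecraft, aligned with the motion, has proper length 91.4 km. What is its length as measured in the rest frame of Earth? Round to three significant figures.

γ = Δt/Δτ = 97.5/59.4 = 1.64141.
The rod contracts by the same γ: 91.4 km / 1.64141 = 55.7 km.

55.7 km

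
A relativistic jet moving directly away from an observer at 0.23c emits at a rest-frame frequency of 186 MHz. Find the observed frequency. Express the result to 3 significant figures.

Relativistic Doppler (source moving away): f_obs = f_src · √((1−β)/(1+β)).
With β = 0.23: factor = √(0.77/1.23) = 0.79121.
f_obs = 186 × 0.79121 = 147 MHz.

147 MHz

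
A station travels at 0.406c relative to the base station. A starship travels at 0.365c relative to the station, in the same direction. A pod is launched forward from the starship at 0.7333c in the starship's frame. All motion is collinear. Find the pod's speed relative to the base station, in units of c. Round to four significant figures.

Apply u = (u'+v)/(1+u'v) twice. Pod in the station frame: (0.7333+0.365)/(1+0.7333·0.365) = 1.0983/1.2676545 = 0.8664c.
That velocity, transformed to the rest frame of the base station: (0.8664+0.406)/(1+0.8664·0.406) = 1.2724/1.3517584 = 0.94129c.

0.9413c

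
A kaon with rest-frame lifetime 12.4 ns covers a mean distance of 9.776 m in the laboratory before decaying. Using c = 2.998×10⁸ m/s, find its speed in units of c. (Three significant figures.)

0.935c

d = βγcτ ⇒ βγ = d/(cτ) = 9.776 m / (3.71752 m) = 2.6297.
β = (βγ)/√(1+(βγ)²) = 2.6297/√7.91532 = 0.935.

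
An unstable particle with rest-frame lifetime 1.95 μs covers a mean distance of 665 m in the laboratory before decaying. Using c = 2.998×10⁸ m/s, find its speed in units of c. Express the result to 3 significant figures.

Lab distance = (lab lifetime)·v = γτ·βc, so βγ = d/(cτ) = 665.0/(2.998×10⁸ × 1.950×10^-6) = 1.1375.
With βγ = 1.1375: γ² = 1 + (βγ)² = 2.29391, and β = (βγ)/γ = 1.1375/1.51457 = 0.751.

0.751c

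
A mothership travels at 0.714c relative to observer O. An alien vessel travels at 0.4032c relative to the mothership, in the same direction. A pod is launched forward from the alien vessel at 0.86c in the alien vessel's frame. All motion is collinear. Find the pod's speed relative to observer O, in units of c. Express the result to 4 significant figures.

0.9894c

Compose velocities in two stages. Stage 1 (into S'): u₁ = (0.86+0.4032)/(1+0.86×0.4032) = 0.93796.
Stage 2 (into S): u = (0.93796+0.714)/(1+0.93796×0.714) = 0.98937, so the speed is 0.9894c.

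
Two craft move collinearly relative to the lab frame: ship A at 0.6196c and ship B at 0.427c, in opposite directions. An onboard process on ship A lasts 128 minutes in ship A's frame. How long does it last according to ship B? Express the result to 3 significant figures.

The velocity of ship A relative to ship B is (0.6196 + 0.427)c / (1 + 0.6196×0.427) = 0.82763c; relative speed 0.82763c.
γ for this relative speed: γ = 1/√(1 − 0.684971) = 1.7817.
The clock on ship A records proper time, so ship B measures Δt = γΔτ = 1.7817 × 128 = 228 minutes.

228 minutes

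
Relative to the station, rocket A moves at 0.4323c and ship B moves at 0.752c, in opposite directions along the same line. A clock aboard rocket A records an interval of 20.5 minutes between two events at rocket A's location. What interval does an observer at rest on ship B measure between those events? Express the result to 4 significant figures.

Transform rocket A's velocity into ship B's frame: (0.4323 + 0.752)/(1 + 0.4323·0.752) = 1.1843/1.3250896, so the relative speed is 0.89375c.
γ for this relative speed: γ = 1/√(1 − 0.798789) = 2.2293.
The clock on rocket A records proper time, so ship B measures Δt = γΔτ = 2.2293 × 20.5 = 45.70 minutes.

45.70 minutes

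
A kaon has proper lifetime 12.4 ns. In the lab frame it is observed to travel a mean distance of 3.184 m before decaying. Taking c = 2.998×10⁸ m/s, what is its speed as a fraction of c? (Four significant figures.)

0.6505c

d = βγcτ ⇒ βγ = d/(cτ) = 3.184 m / (3.71752 m) = 0.85648.
β = (βγ)/√(1+(βγ)²) = 0.85648/√1.733558 = 0.6505.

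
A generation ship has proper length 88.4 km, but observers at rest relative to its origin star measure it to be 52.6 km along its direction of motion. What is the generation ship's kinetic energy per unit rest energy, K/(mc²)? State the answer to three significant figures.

γ = L₀/L = 88.4/52.6 = 1.68061.
K/(mc²) = γ − 1 = 1.68061 − 1 = 0.681.

0.681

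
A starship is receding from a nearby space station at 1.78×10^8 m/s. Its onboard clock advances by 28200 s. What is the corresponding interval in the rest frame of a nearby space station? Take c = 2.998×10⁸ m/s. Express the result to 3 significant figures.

35000 s

β = v/c = (1.78×10^8 m/s)/(2.998×10⁸ m/s) = 0.593729.
β² = 0.3525141, so γ = 1/√0.6474859 = 1.2428.
Time dilation: Δt = γ·Δτ = 1.2428 × 28200 = 35000 s.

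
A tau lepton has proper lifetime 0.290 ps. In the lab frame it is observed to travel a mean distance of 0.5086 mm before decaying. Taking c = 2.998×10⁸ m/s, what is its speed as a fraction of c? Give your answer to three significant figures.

0.986c

d = βγcτ ⇒ βγ = d/(cτ) = 5.086×10^-4 m / (8.6942×10^-5 m) = 5.8499.
β = (βγ)/√(1+(βγ)²) = 5.8499/√35.2213 = 0.986.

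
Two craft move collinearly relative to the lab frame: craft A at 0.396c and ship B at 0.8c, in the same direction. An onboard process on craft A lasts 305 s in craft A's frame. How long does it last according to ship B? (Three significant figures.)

378 s

The velocity of craft A relative to ship B is (0.396 − 0.8)c / (1 − 0.396×0.8) = −0.59133c; relative speed 0.59133c.
γ for this relative speed: γ = 1/√(1 − 0.349671) = 1.24.
The clock on craft A records proper time, so ship B measures Δt = γΔτ = 1.24 × 305 = 378 s.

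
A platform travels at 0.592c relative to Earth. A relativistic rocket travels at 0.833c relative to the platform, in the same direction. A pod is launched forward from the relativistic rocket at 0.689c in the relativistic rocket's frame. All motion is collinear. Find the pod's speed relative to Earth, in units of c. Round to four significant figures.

Compose velocities in two stages. Stage 1 (into S'): u₁ = (0.689+0.833)/(1+0.689×0.833) = 0.967.
Stage 2 (into S): u = (0.967+0.592)/(1+0.967×0.592) = 0.99144, so the speed is 0.9914c.

0.9914c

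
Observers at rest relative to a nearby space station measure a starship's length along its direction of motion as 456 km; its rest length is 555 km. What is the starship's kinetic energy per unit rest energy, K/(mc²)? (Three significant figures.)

From L = L₀/γ: γ = 555/456 = 1.21711.
K/(mc²) = γ − 1 = 1.21711 − 1 = 0.217.

0.217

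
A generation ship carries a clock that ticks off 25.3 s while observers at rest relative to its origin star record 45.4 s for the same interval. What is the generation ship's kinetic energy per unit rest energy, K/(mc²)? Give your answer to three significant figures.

From Δt = γΔτ: γ = 45.4/25.3 = 1.79447.
K/(mc²) = γ − 1 = 1.79447 − 1 = 0.794.

0.794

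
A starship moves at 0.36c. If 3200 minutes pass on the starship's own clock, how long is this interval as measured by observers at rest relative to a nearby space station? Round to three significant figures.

3430 minutes

γ = 1/√(1 − β²) = 1/√(1 − 0.1296) = 1/√0.8704 = 1/0.932952 = 1.0719.
Time dilation: Δt = γ·Δτ = 1.0719 × 3200 = 3430 minutes.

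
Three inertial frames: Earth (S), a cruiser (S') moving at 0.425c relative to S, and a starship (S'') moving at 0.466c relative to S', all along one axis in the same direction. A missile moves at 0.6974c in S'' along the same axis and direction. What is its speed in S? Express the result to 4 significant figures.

0.9489c

Apply u = (u'+v)/(1+u'v) twice. Missile in the cruiser frame: (0.6974+0.466)/(1+0.6974·0.466) = 1.1634/1.3249884 = 0.87805c.
That velocity, transformed to the rest frame of Earth: (0.87805+0.425)/(1+0.87805·0.425) = 1.30305/1.37317125 = 0.94893c.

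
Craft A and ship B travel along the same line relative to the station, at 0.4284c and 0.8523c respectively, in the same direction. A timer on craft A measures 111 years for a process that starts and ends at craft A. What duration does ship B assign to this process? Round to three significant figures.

Speed of craft A in ship B's frame: u = (v_A − v_B)/(1 − v_A v_B/c²) = (0.4284 − 0.8523)/(1 − 0.4284×0.8523) = −0.4239/0.63487468 = −0.66769; |u| = 0.66769c.
At |u| = 0.66769c, γ = (1 − 0.44581)^(−1/2) = 1.3433.
The clock on craft A records proper time, so ship B measures Δt = γΔτ = 1.3433 × 111 = 149 years.

149 years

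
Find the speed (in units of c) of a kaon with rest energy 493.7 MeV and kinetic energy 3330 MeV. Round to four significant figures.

K = (γ−1)mc², so γ = 1 + 3330/493.7 = 7.745.
Then v/c = √(1 − γ⁻²) = √(1 − 0.0166708) = √0.9833292 = 0.9916.

0.9916c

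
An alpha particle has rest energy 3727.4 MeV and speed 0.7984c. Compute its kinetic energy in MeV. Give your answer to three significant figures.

Lorentz factor: γ = (1 − 0.63744256)^(−1/2) = 1.66078.
Kinetic energy: K = (γ − 1)mc² = (1.66078 − 1) × 3727.4 MeV = 0.66078 × 3727.4 = 2460 MeV.

2460 MeV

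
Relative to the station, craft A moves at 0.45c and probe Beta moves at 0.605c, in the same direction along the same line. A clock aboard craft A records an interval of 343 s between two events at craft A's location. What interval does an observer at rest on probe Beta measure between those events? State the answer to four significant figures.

The velocity of craft A relative to probe Beta is (0.45 − 0.605)c / (1 − 0.45×0.605) = −0.21299c; relative speed 0.21299c.
γ for this relative speed: γ = 1/√(1 − 0.0453647) = 1.0235.
Craft A's interval is proper; time dilation gives Δt_B = γΔτ = 1.0235 × 343 s = 351.1 s.

351.1 s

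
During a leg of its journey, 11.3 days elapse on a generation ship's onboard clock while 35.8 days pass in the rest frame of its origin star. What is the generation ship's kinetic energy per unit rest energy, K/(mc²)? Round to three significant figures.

2.17

From Δt = γΔτ: γ = 35.8/11.3 = 3.16814.
K/(mc²) = γ − 1 = 3.16814 − 1 = 2.17.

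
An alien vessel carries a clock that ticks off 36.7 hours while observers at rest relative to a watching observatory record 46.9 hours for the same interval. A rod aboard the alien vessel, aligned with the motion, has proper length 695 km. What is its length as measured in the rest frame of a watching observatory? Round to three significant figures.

544 km

From Δt = γΔτ: γ = 46.9/36.7 = 1.27793.
The rod contracts by the same γ: 695 km / 1.27793 = 544 km.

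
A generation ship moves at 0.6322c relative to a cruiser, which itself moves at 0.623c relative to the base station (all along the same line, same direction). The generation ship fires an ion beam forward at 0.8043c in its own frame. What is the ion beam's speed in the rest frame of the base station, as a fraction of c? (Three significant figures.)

First combine the ion beam and generation ship (S''→S'): u₁ = (0.8043 + 0.6322)/(1 + 0.8043×0.6322) = 1.4365/1.50847846 = 0.95228.
Then combine with the cruiser (S'→S): u = (0.95228 + 0.623)/(1 + 0.95228×0.623) = 1.57528/1.59327044 = 0.98871.

0.989c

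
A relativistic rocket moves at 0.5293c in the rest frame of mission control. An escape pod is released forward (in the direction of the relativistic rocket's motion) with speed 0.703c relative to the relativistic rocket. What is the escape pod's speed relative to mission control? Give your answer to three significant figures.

Relativistic velocity addition: u = (u' + v)/(1 + u'v/c²), with u' = 0.703c and v = 0.5293c.
Numerator: 0.703 + 0.5293 = 1.2323. Denominator: 1 + (0.703)(0.5293) = 1.3720979.
u = 1.2323/1.3720979 = 0.89811, so the speed is 0.898c.

0.898c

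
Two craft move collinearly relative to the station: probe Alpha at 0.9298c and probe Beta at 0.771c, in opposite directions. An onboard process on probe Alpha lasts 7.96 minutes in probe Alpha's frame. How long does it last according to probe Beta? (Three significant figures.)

58.3 minutes

Speed of probe Alpha in probe Beta's frame: u = (v_A + v_B)/(1 + v_A v_B/c²) = (0.9298 + 0.771)/(1 + 0.9298×0.771) = 1.7008/1.7168758 = 0.99064; |u| = 0.99064c.
At |u| = 0.99064c, γ = (1 − 0.981368)^(−1/2) = 7.3261.
The clock on probe Alpha records proper time, so probe Beta measures Δt = γΔτ = 7.3261 × 7.96 = 58.3 minutes.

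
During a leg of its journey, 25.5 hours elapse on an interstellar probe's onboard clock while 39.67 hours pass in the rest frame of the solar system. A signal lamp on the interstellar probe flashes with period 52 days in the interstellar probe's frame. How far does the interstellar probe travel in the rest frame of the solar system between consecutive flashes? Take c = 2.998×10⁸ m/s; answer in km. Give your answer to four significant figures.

γ = Δt/Δτ = 39.67/25.5 = 1.55569.
β = √(1 − 1/γ²) = 0.76603. Lab-frame period = γτ = 1.55569×52 days = 80.896 days. Distance = βc × γτ = 0.76603 × 2.998×10⁸ m/s × 6989414.4 s = 1.6052×10^15 m = 1.605×10^12 km.

1.605×10^12 km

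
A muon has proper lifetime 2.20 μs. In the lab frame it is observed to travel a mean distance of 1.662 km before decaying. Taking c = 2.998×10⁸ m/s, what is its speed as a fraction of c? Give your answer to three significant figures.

0.929c

Let x = d/(cτ) = 1662 m / (2.998×10⁸ m/s × 2.200×10^-6 s) = 2.5199. Since d = βγcτ, x = βγ = β/√(1−β²).
Solving: β² = x²/(1+x²) = 6.3499/7.3499 = 0.863944, so β = 0.929.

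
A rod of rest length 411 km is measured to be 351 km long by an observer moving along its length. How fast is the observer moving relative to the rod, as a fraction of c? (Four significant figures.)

Length contraction gives γ = L₀/L = 411/351 = 1.1709.
β = √(1 − 1/γ²) = √0.270609 = 0.5202.

0.5202c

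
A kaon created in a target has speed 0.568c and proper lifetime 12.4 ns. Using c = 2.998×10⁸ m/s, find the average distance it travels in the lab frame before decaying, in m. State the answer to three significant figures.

β² = 0.322624, so γ = 1/√0.677376 = 1.215.
Lab-frame lifetime: Δt = γτ = 1.215 × 12.4 ns = 15.066 ns.
Distance: d = vΔt = 0.568 × 2.998×10⁸ m/s × 1.5066×10^-8 s = 2.57 m.

2.57 m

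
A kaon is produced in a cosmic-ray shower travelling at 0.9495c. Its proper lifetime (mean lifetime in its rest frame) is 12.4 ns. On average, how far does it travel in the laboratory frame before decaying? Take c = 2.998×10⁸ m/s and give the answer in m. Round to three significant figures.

β² = 0.90155025, so γ = 1/√0.09844975 = 3.1871.
Lab-frame lifetime: Δt = γτ = 3.1871 × 12.4 ns = 39.52 ns.
Distance: d = vΔt = 0.9495 × 2.998×10⁸ m/s × 3.9520×10^-8 s = 11.2 m.

11.2 m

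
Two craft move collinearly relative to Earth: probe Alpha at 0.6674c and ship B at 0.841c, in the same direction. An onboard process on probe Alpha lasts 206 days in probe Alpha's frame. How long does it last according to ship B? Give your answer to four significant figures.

224.3 days

Speed of probe Alpha in ship B's frame: u = (v_A − v_B)/(1 − v_A v_B/c²) = (0.6674 − 0.841)/(1 − 0.6674×0.841) = −0.1736/0.4387166 = −0.3957; |u| = 0.3957c.
γ for this relative speed: γ = 1/√(1 − 0.156578) = 1.0889.
Probe Alpha's interval is proper; time dilation gives Δt_B = γΔτ = 1.0889 × 206 days = 224.3 days.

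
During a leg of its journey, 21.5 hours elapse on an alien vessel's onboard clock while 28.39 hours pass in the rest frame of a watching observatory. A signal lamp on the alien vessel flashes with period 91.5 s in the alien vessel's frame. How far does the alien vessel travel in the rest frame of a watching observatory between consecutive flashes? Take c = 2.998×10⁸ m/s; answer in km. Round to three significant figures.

The time-dilation ratio gives γ = 28.39/21.5 = 1.32047.
β = √(1 − 1/γ²) = 0.65306. Lab-frame period = γτ = 1.32047×91.5 s = 120.82 s. Distance = βc × γτ = 0.65306 × 2.998×10⁸ m/s × 120.82 s = 2.3655×10^10 m = 2.37×10^7 km.

2.37×10^7 km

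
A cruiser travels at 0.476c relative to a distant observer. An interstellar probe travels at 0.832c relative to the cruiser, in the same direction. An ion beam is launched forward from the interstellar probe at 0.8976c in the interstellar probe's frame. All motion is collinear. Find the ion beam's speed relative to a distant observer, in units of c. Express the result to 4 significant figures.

Compose velocities in two stages. Stage 1 (into S'): u₁ = (0.8976+0.832)/(1+0.8976×0.832) = 0.99015.
Stage 2 (into S): u = (0.99015+0.476)/(1+0.99015×0.476) = 0.99649, so the speed is 0.9965c.

0.9965c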